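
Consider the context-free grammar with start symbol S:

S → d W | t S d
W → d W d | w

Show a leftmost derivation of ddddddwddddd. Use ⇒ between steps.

S ⇒ dW ⇒ ddWd ⇒ dddWdd ⇒ ddddWddd ⇒ dddddWdddd ⇒ ddddddWddddd ⇒ ddddddwddddd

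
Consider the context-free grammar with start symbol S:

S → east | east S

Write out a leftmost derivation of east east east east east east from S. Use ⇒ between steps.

S ⇒ east S ⇒ east east S ⇒ east east east S ⇒ east east east east S ⇒ east east east east east S ⇒ east east east east east east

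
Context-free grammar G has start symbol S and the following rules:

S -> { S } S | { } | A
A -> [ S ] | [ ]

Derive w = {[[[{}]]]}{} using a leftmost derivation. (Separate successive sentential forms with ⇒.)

S ⇒ {S}S ⇒ {A}S ⇒ {[S]}S ⇒ {[A]}S ⇒ {[[S]]}S ⇒ {[[A]]}S ⇒ {[[[S]]]}S ⇒ {[[[{}]]]}S ⇒ {[[[{}]]]}{}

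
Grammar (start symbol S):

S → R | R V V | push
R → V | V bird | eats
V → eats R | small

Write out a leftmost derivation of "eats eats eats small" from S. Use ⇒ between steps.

S ⇒ R V V ⇒ eats V V ⇒ eats eats R V ⇒ eats eats eats V ⇒ eats eats eats small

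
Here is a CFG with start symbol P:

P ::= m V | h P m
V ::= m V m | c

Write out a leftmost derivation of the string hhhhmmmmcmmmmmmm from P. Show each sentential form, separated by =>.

P => hPm   [P ::= h P m]
hPm => hhPmm   [P ::= h P m]
hhPmm => hhhPmmm   [P ::= h P m]
hhhPmmm => hhhhPmmmm   [P ::= h P m]
hhhhPmmmm => hhhhmVmmmm   [P ::= m V]
hhhhmVmmmm => hhhhmmVmmmmm   [V ::= m V m]
hhhhmmVmmmmm => hhhhmmmVmmmmmm   [V ::= m V m]
hhhhmmmVmmmmmm => hhhhmmmmVmmmmmmm   [V ::= m V m]
hhhhmmmmVmmmmmmm => hhhhmmmmcmmmmmmm   [V ::= c]

P => hPm => hhPmm => hhhPmmm => hhhhPmmmm => hhhhmVmmmm => hhhhmmVmmmmm => hhhhmmmVmmmmmm => hhhhmmmmVmmmmmmm => hhhhmmmmcmmmmmmm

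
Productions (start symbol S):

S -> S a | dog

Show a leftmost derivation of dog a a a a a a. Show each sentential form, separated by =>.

S => S a => S a a => S a a a => S a a a a => S a a a a a => S a a a a a a => dog a a a a a a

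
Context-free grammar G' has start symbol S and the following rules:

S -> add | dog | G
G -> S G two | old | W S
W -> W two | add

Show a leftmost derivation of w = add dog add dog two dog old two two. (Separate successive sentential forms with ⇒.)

S ⇒ G ⇒ W S ⇒ add S ⇒ add G ⇒ add S G two ⇒ add G G two ⇒ add S G two G two ⇒ add dog G two G two ⇒ add dog W S two G two ⇒ add dog add S two G two ⇒ add dog add dog two G two ⇒ add dog add dog two S G two two ⇒ add dog add dog two dog G two two ⇒ add dog add dog two dog old two two

S ⇒ G   [S -> G]
G ⇒ W S   [G -> W S]
W S ⇒ add S   [W -> add]
add S ⇒ add G   [S -> G]
add G ⇒ add S G two   [G -> S G two]
add S G two ⇒ add G G two   [S -> G]
add G G two ⇒ add S G two G two   [G -> S G two]
add S G two G two ⇒ add dog G two G two   [S -> dog]
add dog G two G two ⇒ add dog W S two G two   [G -> W S]
add dog W S two G two ⇒ add dog add S two G two   [W -> add]
add dog add S two G two ⇒ add dog add dog two G two   [S -> dog]
add dog add dog two G two ⇒ add dog add dog two S G two two   [G -> S G two]
add dog add dog two S G two two ⇒ add dog add dog two dog G two two   [S -> dog]
add dog add dog two dog G two two ⇒ add dog add dog two dog old two two   [G -> old]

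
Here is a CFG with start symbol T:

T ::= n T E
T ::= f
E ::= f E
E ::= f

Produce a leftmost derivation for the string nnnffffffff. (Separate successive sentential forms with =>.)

T => nTE   [T ::= n T E]
nTE => nnTEE   [T ::= n T E]
nnTEE => nnnTEEE   [T ::= n T E]
nnnTEEE => nnnfEEE   [T ::= f]
nnnfEEE => nnnffEE   [E ::= f]
nnnffEE => nnnfffEE   [E ::= f E]
nnnfffEE => nnnffffEE   [E ::= f E]
nnnffffEE => nnnfffffE   [E ::= f]
nnnfffffE => nnnffffffE   [E ::= f E]
nnnffffffE => nnnfffffffE   [E ::= f E]
nnnfffffffE => nnnffffffff   [E ::= f]

T => nTE => nnTEE => nnnTEEE => nnnfEEE => nnnffEE => nnnfffEE => nnnffffEE => nnnfffffE => nnnffffffE => nnnfffffffE => nnnffffffff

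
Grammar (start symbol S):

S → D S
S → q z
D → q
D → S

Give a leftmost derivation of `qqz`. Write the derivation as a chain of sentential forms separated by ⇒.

S ⇒ DS ⇒ qS ⇒ qqz

S ⇒ DS   [S → D S]
DS ⇒ qS   [D → q]
qS ⇒ qqz   [S → q z]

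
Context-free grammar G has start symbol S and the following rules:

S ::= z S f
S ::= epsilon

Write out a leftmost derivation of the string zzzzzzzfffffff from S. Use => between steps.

S => zSf => zzSff => zzzSfff => zzzzSffff => zzzzzSfffff => zzzzzzSffffff => zzzzzzzSfffffff => zzzzzzzfffffff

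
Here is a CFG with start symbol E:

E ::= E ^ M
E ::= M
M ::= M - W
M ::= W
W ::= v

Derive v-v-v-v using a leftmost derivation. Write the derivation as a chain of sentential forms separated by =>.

E => M   [E ::= M]
M => M-W   [M ::= M - W]
M-W => M-W-W   [M ::= M - W]
M-W-W => M-W-W-W   [M ::= M - W]
M-W-W-W => W-W-W-W   [M ::= W]
W-W-W-W => v-W-W-W   [W ::= v]
v-W-W-W => v-v-W-W   [W ::= v]
v-v-W-W => v-v-v-W   [W ::= v]
v-v-v-W => v-v-v-v   [W ::= v]

E=>M=>M-W=>M-W-W=>M-W-W-W=>W-W-W-W=>v-W-W-W=>v-v-W-W=>v-v-v-W=>v-v-v-v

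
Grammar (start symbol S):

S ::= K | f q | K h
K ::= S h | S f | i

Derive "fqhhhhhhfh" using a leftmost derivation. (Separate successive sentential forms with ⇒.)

S⇒Kh⇒Sfh⇒Khfh⇒Shhfh⇒Khhhfh⇒Shhhhfh⇒Khhhhhfh⇒Shhhhhhfh⇒fqhhhhhhfh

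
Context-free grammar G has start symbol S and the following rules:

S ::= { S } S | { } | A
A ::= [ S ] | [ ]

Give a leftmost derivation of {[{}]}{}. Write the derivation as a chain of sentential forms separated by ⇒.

S ⇒ {S}S ⇒ {A}S ⇒ {[S]}S ⇒ {[{}]}S ⇒ {[{}]}{}

S ⇒ {S}S   [S ::= { S } S]
{S}S ⇒ {A}S   [S ::= A]
{A}S ⇒ {[S]}S   [A ::= [ S ]]
{[S]}S ⇒ {[{}]}S   [S ::= { }]
{[{}]}S ⇒ {[{}]}{}   [S ::= { }]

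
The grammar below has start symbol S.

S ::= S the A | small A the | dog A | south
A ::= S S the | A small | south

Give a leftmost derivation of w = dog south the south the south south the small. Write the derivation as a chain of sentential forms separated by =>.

S => dog A => dog A small => dog S S the small => dog S the A S the small => dog S the A the A S the small => dog south the A the A S the small => dog south the south the A S the small => dog south the south the south S the small => dog south the south the south south the small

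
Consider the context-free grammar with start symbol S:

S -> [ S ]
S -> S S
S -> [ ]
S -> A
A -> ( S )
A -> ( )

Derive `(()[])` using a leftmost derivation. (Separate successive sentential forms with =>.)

S => A => (S) => (SS) => (AS) => (()S) => (()[])

S => A   [S -> A]
A => (S)   [A -> ( S )]
(S) => (SS)   [S -> S S]
(SS) => (AS)   [S -> A]
(AS) => (()S)   [A -> ( )]
(()S) => (()[])   [S -> [ ]]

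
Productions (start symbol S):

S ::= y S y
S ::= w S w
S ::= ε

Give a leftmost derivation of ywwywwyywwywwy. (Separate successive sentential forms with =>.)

S=>ySy=>ywSwy=>ywwSwwy=>ywwySywwy=>ywwywSwywwy=>ywwywwSwwywwy=>ywwywwySywwywwy=>ywwywwyywwywwy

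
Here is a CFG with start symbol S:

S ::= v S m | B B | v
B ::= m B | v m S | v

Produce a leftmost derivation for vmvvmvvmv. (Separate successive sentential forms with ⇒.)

S ⇒ BB ⇒ vmSB ⇒ vmvSmB ⇒ vmvBBmB ⇒ vmvvmSBmB ⇒ vmvvmvBmB ⇒ vmvvmvvmB ⇒ vmvvmvvmv

S ⇒ BB   [S ::= B B]
BB ⇒ vmSB   [B ::= v m S]
vmSB ⇒ vmvSmB   [S ::= v S m]
vmvSmB ⇒ vmvBBmB   [S ::= B B]
vmvBBmB ⇒ vmvvmSBmB   [B ::= v m S]
vmvvmSBmB ⇒ vmvvmvBmB   [S ::= v]
vmvvmvBmB ⇒ vmvvmvvmB   [B ::= v]
vmvvmvvmB ⇒ vmvvmvvmv   [B ::= v]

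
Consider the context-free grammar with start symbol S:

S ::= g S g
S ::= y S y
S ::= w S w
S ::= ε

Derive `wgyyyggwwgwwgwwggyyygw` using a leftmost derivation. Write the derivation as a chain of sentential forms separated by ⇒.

S ⇒ wSw   [S ::= w S w]
wSw ⇒ wgSgw   [S ::= g S g]
wgSgw ⇒ wgySygw   [S ::= y S y]
wgySygw ⇒ wgyySyygw   [S ::= y S y]
wgyySyygw ⇒ wgyyySyyygw   [S ::= y S y]
wgyyySyyygw ⇒ wgyyygSgyyygw   [S ::= g S g]
wgyyygSgyyygw ⇒ wgyyyggSggyyygw   [S ::= g S g]
wgyyyggSggyyygw ⇒ wgyyyggwSwggyyygw   [S ::= w S w]
wgyyyggwSwggyyygw ⇒ wgyyyggwwSwwggyyygw   [S ::= w S w]
wgyyyggwwSwwggyyygw ⇒ wgyyyggwwgSgwwggyyygw   [S ::= g S g]
wgyyyggwwgSgwwggyyygw ⇒ wgyyyggwwgwSwgwwggyyygw   [S ::= w S w]
wgyyyggwwgwSwgwwggyyygw ⇒ wgyyyggwwgwwgwwggyyygw   [S ::= ε]

S⇒wSw⇒wgSgw⇒wgySygw⇒wgyySyygw⇒wgyyySyyygw⇒wgyyygSgyyygw⇒wgyyyggSggyyygw⇒wgyyyggwSwggyyygw⇒wgyyyggwwSwwggyyygw⇒wgyyyggwwgSgwwggyyygw⇒wgyyyggwwgwSwgwwggyyygw⇒wgyyyggwwgwwgwwggyyygw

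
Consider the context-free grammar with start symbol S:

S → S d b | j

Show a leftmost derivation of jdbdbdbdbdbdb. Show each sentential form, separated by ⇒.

S ⇒ Sdb ⇒ Sdbdb ⇒ Sdbdbdb ⇒ Sdbdbdbdb ⇒ Sdbdbdbdbdb ⇒ Sdbdbdbdbdbdb ⇒ jdbdbdbdbdbdb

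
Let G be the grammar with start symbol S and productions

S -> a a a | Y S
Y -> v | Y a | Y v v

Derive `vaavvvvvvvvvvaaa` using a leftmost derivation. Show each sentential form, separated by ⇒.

S ⇒ YS   [S -> Y S]
YS ⇒ YvvS   [Y -> Y v v]
YvvS ⇒ YvvvvS   [Y -> Y v v]
YvvvvS ⇒ YvvvvvvS   [Y -> Y v v]
YvvvvvvS ⇒ YvvvvvvvvS   [Y -> Y v v]
YvvvvvvvvS ⇒ YvvvvvvvvvvS   [Y -> Y v v]
YvvvvvvvvvvS ⇒ YavvvvvvvvvvS   [Y -> Y a]
YavvvvvvvvvvS ⇒ YaavvvvvvvvvvS   [Y -> Y a]
YaavvvvvvvvvvS ⇒ vaavvvvvvvvvvS   [Y -> v]
vaavvvvvvvvvvS ⇒ vaavvvvvvvvvvaaa   [S -> a a a]

S ⇒ YS ⇒ YvvS ⇒ YvvvvS ⇒ YvvvvvvS ⇒ YvvvvvvvvS ⇒ YvvvvvvvvvvS ⇒ YavvvvvvvvvvS ⇒ YaavvvvvvvvvvS ⇒ vaavvvvvvvvvvS ⇒ vaavvvvvvvvvvaaa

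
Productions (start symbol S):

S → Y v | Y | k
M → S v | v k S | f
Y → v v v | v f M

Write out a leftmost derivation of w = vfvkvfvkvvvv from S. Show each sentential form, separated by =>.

S => Yv => vfMv => vfvkSv => vfvkYv => vfvkvfMv => vfvkvfvkSv => vfvkvfvkYv => vfvkvfvkvvvv

S => Yv   [S → Y v]
Yv => vfMv   [Y → v f M]
vfMv => vfvkSv   [M → v k S]
vfvkSv => vfvkYv   [S → Y]
vfvkYv => vfvkvfMv   [Y → v f M]
vfvkvfMv => vfvkvfvkSv   [M → v k S]
vfvkvfvkSv => vfvkvfvkYv   [S → Y]
vfvkvfvkYv => vfvkvfvkvvvv   [Y → v v v]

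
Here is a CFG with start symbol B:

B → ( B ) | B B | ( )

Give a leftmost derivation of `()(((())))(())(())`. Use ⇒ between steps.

B ⇒ BB ⇒ BBB ⇒ BBBB ⇒ ()BBB ⇒ ()(B)BB ⇒ ()((B))BB ⇒ ()(((B)))BB ⇒ ()(((())))BB ⇒ ()(((())))(B)B ⇒ ()(((())))(())B ⇒ ()(((())))(())(B) ⇒ ()(((())))(())(())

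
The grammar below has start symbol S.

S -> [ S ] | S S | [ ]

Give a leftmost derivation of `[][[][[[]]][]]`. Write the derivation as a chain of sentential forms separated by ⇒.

S⇒SS⇒[]S⇒[][S]⇒[][SS]⇒[][[]S]⇒[][[]SS]⇒[][[][S]S]⇒[][[][[S]]S]⇒[][[][[[]]]S]⇒[][[][[[]]][]]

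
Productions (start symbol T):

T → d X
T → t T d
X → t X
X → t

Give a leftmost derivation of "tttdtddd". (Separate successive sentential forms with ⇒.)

T ⇒ tTd ⇒ ttTdd ⇒ tttTddd ⇒ tttdXddd ⇒ tttdtddd

T ⇒ tTd   [T → t T d]
tTd ⇒ ttTdd   [T → t T d]
ttTdd ⇒ tttTddd   [T → t T d]
tttTddd ⇒ tttdXddd   [T → d X]
tttdXddd ⇒ tttdtddd   [X → t]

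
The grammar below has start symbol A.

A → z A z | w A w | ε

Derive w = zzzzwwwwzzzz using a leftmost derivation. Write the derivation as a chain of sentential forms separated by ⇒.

A ⇒ zAz ⇒ zzAzz ⇒ zzzAzzz ⇒ zzzzAzzzz ⇒ zzzzwAwzzzz ⇒ zzzzwwAwwzzzz ⇒ zzzzwwwwzzzz

A ⇒ zAz   [A → z A z]
zAz ⇒ zzAzz   [A → z A z]
zzAzz ⇒ zzzAzzz   [A → z A z]
zzzAzzz ⇒ zzzzAzzzz   [A → z A z]
zzzzAzzzz ⇒ zzzzwAwzzzz   [A → w A w]
zzzzwAwzzzz ⇒ zzzzwwAwwzzzz   [A → w A w]
zzzzwwAwwzzzz ⇒ zzzzwwwwzzzz   [A → ε]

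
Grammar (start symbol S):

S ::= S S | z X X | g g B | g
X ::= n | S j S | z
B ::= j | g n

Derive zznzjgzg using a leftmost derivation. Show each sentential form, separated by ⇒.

S ⇒ SS   [S ::= S S]
SS ⇒ zXXS   [S ::= z X X]
zXXS ⇒ zSjSXS   [X ::= S j S]
zSjSXS ⇒ zzXXjSXS   [S ::= z X X]
zzXXjSXS ⇒ zznXjSXS   [X ::= n]
zznXjSXS ⇒ zznzjSXS   [X ::= z]
zznzjSXS ⇒ zznzjgXS   [S ::= g]
zznzjgXS ⇒ zznzjgzS   [X ::= z]
zznzjgzS ⇒ zznzjgzg   [S ::= g]

S ⇒ SS ⇒ zXXS ⇒ zSjSXS ⇒ zzXXjSXS ⇒ zznXjSXS ⇒ zznzjSXS ⇒ zznzjgXS ⇒ zznzjgzS ⇒ zznzjgzg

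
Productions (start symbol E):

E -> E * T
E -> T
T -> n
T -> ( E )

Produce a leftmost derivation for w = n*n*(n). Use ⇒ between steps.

E ⇒ E*T   [E -> E * T]
E*T ⇒ E*T*T   [E -> E * T]
E*T*T ⇒ T*T*T   [E -> T]
T*T*T ⇒ n*T*T   [T -> n]
n*T*T ⇒ n*n*T   [T -> n]
n*n*T ⇒ n*n*(E)   [T -> ( E )]
n*n*(E) ⇒ n*n*(T)   [E -> T]
n*n*(T) ⇒ n*n*(n)   [T -> n]

E ⇒ E*T ⇒ E*T*T ⇒ T*T*T ⇒ n*T*T ⇒ n*n*T ⇒ n*n*(E) ⇒ n*n*(T) ⇒ n*n*(n)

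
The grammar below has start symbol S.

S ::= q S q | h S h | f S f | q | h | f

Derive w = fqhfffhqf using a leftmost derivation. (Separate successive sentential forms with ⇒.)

S ⇒ fSf   [S ::= f S f]
fSf ⇒ fqSqf   [S ::= q S q]
fqSqf ⇒ fqhShqf   [S ::= h S h]
fqhShqf ⇒ fqhfSfhqf   [S ::= f S f]
fqhfSfhqf ⇒ fqhfffhqf   [S ::= f]

S ⇒ fSf ⇒ fqSqf ⇒ fqhShqf ⇒ fqhfSfhqf ⇒ fqhfffhqf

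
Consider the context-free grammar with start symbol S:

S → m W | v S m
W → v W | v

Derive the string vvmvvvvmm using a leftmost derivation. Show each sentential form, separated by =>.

S => vSm => vvSmm => vvmWmm => vvmvWmm => vvmvvWmm => vvmvvvWmm => vvmvvvvmm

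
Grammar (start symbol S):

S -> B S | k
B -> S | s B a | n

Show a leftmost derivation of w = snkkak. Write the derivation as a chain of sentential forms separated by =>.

S => BS   [S -> B S]
BS => sBaS   [B -> s B a]
sBaS => sSaS   [B -> S]
sSaS => sBSaS   [S -> B S]
sBSaS => sSSaS   [B -> S]
sSSaS => sBSSaS   [S -> B S]
sBSSaS => snSSaS   [B -> n]
snSSaS => snkSaS   [S -> k]
snkSaS => snkkaS   [S -> k]
snkkaS => snkkak   [S -> k]

S=>BS=>sBaS=>sSaS=>sBSaS=>sSSaS=>sBSSaS=>snSSaS=>snkSaS=>snkkaS=>snkkak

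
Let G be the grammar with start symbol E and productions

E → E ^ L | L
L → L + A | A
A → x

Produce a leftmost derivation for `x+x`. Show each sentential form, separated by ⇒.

E⇒L⇒L+A⇒A+A⇒x+A⇒x+x

E ⇒ L   [E → L]
L ⇒ L+A   [L → L + A]
L+A ⇒ A+A   [L → A]
A+A ⇒ x+A   [A → x]
x+A ⇒ x+x   [A → x]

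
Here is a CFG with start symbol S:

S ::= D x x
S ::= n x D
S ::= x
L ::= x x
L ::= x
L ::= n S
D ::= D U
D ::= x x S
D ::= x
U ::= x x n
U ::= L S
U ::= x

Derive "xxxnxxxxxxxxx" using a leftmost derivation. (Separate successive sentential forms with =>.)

S=>Dxx=>DUxx=>xxSUxx=>xxxUxx=>xxxLSxx=>xxxnSSxx=>xxxnDxxSxx=>xxxnxxxSxx=>xxxnxxxDxxxx=>xxxnxxxDUxxxx=>xxxnxxxxUxxxx=>xxxnxxxxxxxxx

S => Dxx   [S ::= D x x]
Dxx => DUxx   [D ::= D U]
DUxx => xxSUxx   [D ::= x x S]
xxSUxx => xxxUxx   [S ::= x]
xxxUxx => xxxLSxx   [U ::= L S]
xxxLSxx => xxxnSSxx   [L ::= n S]
xxxnSSxx => xxxnDxxSxx   [S ::= D x x]
xxxnDxxSxx => xxxnxxxSxx   [D ::= x]
xxxnxxxSxx => xxxnxxxDxxxx   [S ::= D x x]
xxxnxxxDxxxx => xxxnxxxDUxxxx   [D ::= D U]
xxxnxxxDUxxxx => xxxnxxxxUxxxx   [D ::= x]
xxxnxxxxUxxxx => xxxnxxxxxxxxx   [U ::= x]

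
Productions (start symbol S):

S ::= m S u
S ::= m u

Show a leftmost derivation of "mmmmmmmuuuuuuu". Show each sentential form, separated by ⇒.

S⇒mSu⇒mmSuu⇒mmmSuuu⇒mmmmSuuuu⇒mmmmmSuuuuu⇒mmmmmmSuuuuuu⇒mmmmmmmuuuuuuu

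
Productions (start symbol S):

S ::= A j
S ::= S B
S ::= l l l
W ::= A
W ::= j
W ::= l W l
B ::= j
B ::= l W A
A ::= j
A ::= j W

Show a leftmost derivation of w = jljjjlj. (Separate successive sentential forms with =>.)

S => Aj => jWj => jlWlj => jlAlj => jljWlj => jljAlj => jljjWlj => jljjjlj

S => Aj   [S ::= A j]
Aj => jWj   [A ::= j W]
jWj => jlWlj   [W ::= l W l]
jlWlj => jlAlj   [W ::= A]
jlAlj => jljWlj   [A ::= j W]
jljWlj => jljAlj   [W ::= A]
jljAlj => jljjWlj   [A ::= j W]
jljjWlj => jljjjlj   [W ::= j]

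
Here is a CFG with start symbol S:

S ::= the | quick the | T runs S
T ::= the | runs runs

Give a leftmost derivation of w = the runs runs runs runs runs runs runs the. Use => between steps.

S => T runs S => the runs S => the runs T runs S => the runs runs runs runs S => the runs runs runs runs T runs S => the runs runs runs runs runs runs runs S => the runs runs runs runs runs runs runs the

S => T runs S   [S ::= T runs S]
T runs S => the runs S   [T ::= the]
the runs S => the runs T runs S   [S ::= T runs S]
the runs T runs S => the runs runs runs runs S   [T ::= runs runs]
the runs runs runs runs S => the runs runs runs runs T runs S   [S ::= T runs S]
the runs runs runs runs T runs S => the runs runs runs runs runs runs runs S   [T ::= runs runs]
the runs runs runs runs runs runs runs S => the runs runs runs runs runs runs runs the   [S ::= the]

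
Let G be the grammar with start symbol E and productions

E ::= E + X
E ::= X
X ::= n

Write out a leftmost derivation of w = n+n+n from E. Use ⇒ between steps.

E ⇒ E+X   [E ::= E + X]
E+X ⇒ E+X+X   [E ::= E + X]
E+X+X ⇒ X+X+X   [E ::= X]
X+X+X ⇒ n+X+X   [X ::= n]
n+X+X ⇒ n+n+X   [X ::= n]
n+n+X ⇒ n+n+n   [X ::= n]

E⇒E+X⇒E+X+X⇒X+X+X⇒n+X+X⇒n+n+X⇒n+n+n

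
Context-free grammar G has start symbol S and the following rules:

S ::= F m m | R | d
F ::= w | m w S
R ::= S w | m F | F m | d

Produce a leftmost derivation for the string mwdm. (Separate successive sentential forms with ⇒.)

S ⇒ R   [S ::= R]
R ⇒ Fm   [R ::= F m]
Fm ⇒ mwSm   [F ::= m w S]
mwSm ⇒ mwdm   [S ::= d]

S ⇒ R ⇒ Fm ⇒ mwSm ⇒ mwdm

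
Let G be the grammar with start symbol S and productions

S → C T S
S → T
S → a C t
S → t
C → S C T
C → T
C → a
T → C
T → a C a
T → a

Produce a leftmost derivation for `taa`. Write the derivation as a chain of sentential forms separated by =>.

S => T => C => SCT => tCT => taT => taa

S => T   [S → T]
T => C   [T → C]
C => SCT   [C → S C T]
SCT => tCT   [S → t]
tCT => taT   [C → a]
taT => taa   [T → a]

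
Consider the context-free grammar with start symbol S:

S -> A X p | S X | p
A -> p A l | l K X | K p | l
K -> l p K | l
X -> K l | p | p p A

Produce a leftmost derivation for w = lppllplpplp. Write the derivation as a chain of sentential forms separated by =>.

S => AXp   [S -> A X p]
AXp => lXp   [A -> l]
lXp => lppAp   [X -> p p A]
lppAp => lpplKXp   [A -> l K X]
lpplKXp => lppllpKXp   [K -> l p K]
lppllpKXp => lppllplXp   [K -> l]
lppllplXp => lppllplppAp   [X -> p p A]
lppllplppAp => lppllplpplp   [A -> l]

S => AXp => lXp => lppAp => lpplKXp => lppllpKXp => lppllplXp => lppllplppAp => lppllplpplp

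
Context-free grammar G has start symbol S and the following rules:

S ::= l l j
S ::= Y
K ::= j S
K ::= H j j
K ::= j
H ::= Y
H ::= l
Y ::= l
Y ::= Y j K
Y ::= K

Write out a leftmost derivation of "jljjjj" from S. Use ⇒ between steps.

S ⇒ Y   [S ::= Y]
Y ⇒ K   [Y ::= K]
K ⇒ Hjj   [K ::= H j j]
Hjj ⇒ Yjj   [H ::= Y]
Yjj ⇒ YjKjj   [Y ::= Y j K]
YjKjj ⇒ KjKjj   [Y ::= K]
KjKjj ⇒ jSjKjj   [K ::= j S]
jSjKjj ⇒ jYjKjj   [S ::= Y]
jYjKjj ⇒ jljKjj   [Y ::= l]
jljKjj ⇒ jljjjj   [K ::= j]

S ⇒ Y ⇒ K ⇒ Hjj ⇒ Yjj ⇒ YjKjj ⇒ KjKjj ⇒ jSjKjj ⇒ jYjKjj ⇒ jljKjj ⇒ jljjjj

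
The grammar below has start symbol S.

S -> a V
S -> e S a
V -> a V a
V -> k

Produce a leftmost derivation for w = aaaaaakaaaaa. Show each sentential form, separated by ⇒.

S ⇒ aV ⇒ aaVa ⇒ aaaVaa ⇒ aaaaVaaa ⇒ aaaaaVaaaa ⇒ aaaaaaVaaaaa ⇒ aaaaaakaaaaa

S ⇒ aV   [S -> a V]
aV ⇒ aaVa   [V -> a V a]
aaVa ⇒ aaaVaa   [V -> a V a]
aaaVaa ⇒ aaaaVaaa   [V -> a V a]
aaaaVaaa ⇒ aaaaaVaaaa   [V -> a V a]
aaaaaVaaaa ⇒ aaaaaaVaaaaa   [V -> a V a]
aaaaaaVaaaaa ⇒ aaaaaakaaaaa   [V -> k]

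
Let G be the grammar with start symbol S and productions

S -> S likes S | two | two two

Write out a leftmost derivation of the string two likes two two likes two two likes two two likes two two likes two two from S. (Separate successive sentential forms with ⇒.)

S ⇒ S likes S ⇒ two likes S ⇒ two likes S likes S ⇒ two likes two two likes S ⇒ two likes two two likes S likes S ⇒ two likes two two likes S likes S likes S ⇒ two likes two two likes two two likes S likes S ⇒ two likes two two likes two two likes S likes S likes S ⇒ two likes two two likes two two likes two two likes S likes S ⇒ two likes two two likes two two likes two two likes two two likes S ⇒ two likes two two likes two two likes two two likes two two likes two two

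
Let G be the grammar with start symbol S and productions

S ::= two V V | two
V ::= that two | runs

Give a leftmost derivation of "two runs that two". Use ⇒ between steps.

S ⇒ two V V ⇒ two runs V ⇒ two runs that two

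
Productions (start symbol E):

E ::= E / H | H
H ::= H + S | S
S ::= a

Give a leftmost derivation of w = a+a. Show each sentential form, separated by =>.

E => H   [E ::= H]
H => H+S   [H ::= H + S]
H+S => S+S   [H ::= S]
S+S => a+S   [S ::= a]
a+S => a+a   [S ::= a]

E=>H=>H+S=>S+S=>a+S=>a+a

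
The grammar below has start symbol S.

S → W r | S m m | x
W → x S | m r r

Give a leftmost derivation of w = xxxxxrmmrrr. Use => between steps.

S => Wr   [S → W r]
Wr => xSr   [W → x S]
xSr => xWrr   [S → W r]
xWrr => xxSrr   [W → x S]
xxSrr => xxWrrr   [S → W r]
xxWrrr => xxxSrrr   [W → x S]
xxxSrrr => xxxSmmrrr   [S → S m m]
xxxSmmrrr => xxxWrmmrrr   [S → W r]
xxxWrmmrrr => xxxxSrmmrrr   [W → x S]
xxxxSrmmrrr => xxxxxrmmrrr   [S → x]

S=>Wr=>xSr=>xWrr=>xxSrr=>xxWrrr=>xxxSrrr=>xxxSmmrrr=>xxxWrmmrrr=>xxxxSrmmrrr=>xxxxxrmmrrr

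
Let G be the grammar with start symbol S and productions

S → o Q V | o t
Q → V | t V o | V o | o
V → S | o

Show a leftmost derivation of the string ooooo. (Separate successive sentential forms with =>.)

S => oQV   [S → o Q V]
oQV => oVV   [Q → V]
oVV => ooV   [V → o]
ooV => ooS   [V → S]
ooS => oooQV   [S → o Q V]
oooQV => oooVV   [Q → V]
oooVV => ooooV   [V → o]
ooooV => ooooo   [V → o]

S=>oQV=>oVV=>ooV=>ooS=>oooQV=>oooVV=>ooooV=>ooooo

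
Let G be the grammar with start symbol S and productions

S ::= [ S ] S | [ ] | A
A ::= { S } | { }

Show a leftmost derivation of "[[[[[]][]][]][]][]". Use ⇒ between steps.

S ⇒ [S]S ⇒ [[S]S]S ⇒ [[[S]S]S]S ⇒ [[[[S]S]S]S]S ⇒ [[[[[]]S]S]S]S ⇒ [[[[[]][]]S]S]S ⇒ [[[[[]][]][]]S]S ⇒ [[[[[]][]][]][]]S ⇒ [[[[[]][]][]][]][]

S ⇒ [S]S   [S ::= [ S ] S]
[S]S ⇒ [[S]S]S   [S ::= [ S ] S]
[[S]S]S ⇒ [[[S]S]S]S   [S ::= [ S ] S]
[[[S]S]S]S ⇒ [[[[S]S]S]S]S   [S ::= [ S ] S]
[[[[S]S]S]S]S ⇒ [[[[[]]S]S]S]S   [S ::= [ ]]
[[[[[]]S]S]S]S ⇒ [[[[[]][]]S]S]S   [S ::= [ ]]
[[[[[]][]]S]S]S ⇒ [[[[[]][]][]]S]S   [S ::= [ ]]
[[[[[]][]][]]S]S ⇒ [[[[[]][]][]][]]S   [S ::= [ ]]
[[[[[]][]][]][]]S ⇒ [[[[[]][]][]][]][]   [S ::= [ ]]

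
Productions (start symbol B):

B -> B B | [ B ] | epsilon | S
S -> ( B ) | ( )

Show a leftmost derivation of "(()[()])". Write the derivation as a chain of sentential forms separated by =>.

B => S   [B -> S]
S => (B)   [S -> ( B )]
(B) => (BB)   [B -> B B]
(BB) => (SB)   [B -> S]
(SB) => (()B)   [S -> ( )]
(()B) => (()[B])   [B -> [ B ]]
(()[B]) => (()[BB])   [B -> B B]
(()[BB]) => (()[SB])   [B -> S]
(()[SB]) => (()[()B])   [S -> ( )]
(()[()B]) => (()[()])   [B -> epsilon]

B=>S=>(B)=>(BB)=>(SB)=>(()B)=>(()[B])=>(()[BB])=>(()[SB])=>(()[()B])=>(()[()])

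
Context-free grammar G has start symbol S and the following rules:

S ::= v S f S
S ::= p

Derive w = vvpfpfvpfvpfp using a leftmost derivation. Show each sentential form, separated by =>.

S => vSfS   [S ::= v S f S]
vSfS => vvSfSfS   [S ::= v S f S]
vvSfSfS => vvpfSfS   [S ::= p]
vvpfSfS => vvpfpfS   [S ::= p]
vvpfpfS => vvpfpfvSfS   [S ::= v S f S]
vvpfpfvSfS => vvpfpfvpfS   [S ::= p]
vvpfpfvpfS => vvpfpfvpfvSfS   [S ::= v S f S]
vvpfpfvpfvSfS => vvpfpfvpfvpfS   [S ::= p]
vvpfpfvpfvpfS => vvpfpfvpfvpfp   [S ::= p]

S=>vSfS=>vvSfSfS=>vvpfSfS=>vvpfpfS=>vvpfpfvSfS=>vvpfpfvpfS=>vvpfpfvpfvSfS=>vvpfpfvpfvpfS=>vvpfpfvpfvpfp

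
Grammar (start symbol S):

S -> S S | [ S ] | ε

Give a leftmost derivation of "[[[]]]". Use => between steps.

S => SS   [S -> S S]
SS => [S]S   [S -> [ S ]]
[S]S => [[S]]S   [S -> [ S ]]
[[S]]S => [[SS]]S   [S -> S S]
[[SS]]S => [[SSS]]S   [S -> S S]
[[SSS]]S => [[SSSS]]S   [S -> S S]
[[SSSS]]S => [[[S]SSS]]S   [S -> [ S ]]
[[[S]SSS]]S => [[[]SSS]]S   [S -> ε]
[[[]SSS]]S => [[[]SS]]S   [S -> ε]
[[[]SS]]S => [[[]S]]S   [S -> ε]
[[[]S]]S => [[[]]]S   [S -> ε]
[[[]]]S => [[[]]]   [S -> ε]

S=>SS=>[S]S=>[[S]]S=>[[SS]]S=>[[SSS]]S=>[[SSSS]]S=>[[[S]SSS]]S=>[[[]SSS]]S=>[[[]SS]]S=>[[[]S]]S=>[[[]]]S=>[[[]]]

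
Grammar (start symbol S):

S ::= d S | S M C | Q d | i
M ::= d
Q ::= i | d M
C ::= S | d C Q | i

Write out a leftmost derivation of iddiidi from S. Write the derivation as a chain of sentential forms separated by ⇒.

S ⇒ SMC   [S ::= S M C]
SMC ⇒ SMCMC   [S ::= S M C]
SMCMC ⇒ iMCMC   [S ::= i]
iMCMC ⇒ idCMC   [M ::= d]
idCMC ⇒ iddCQMC   [C ::= d C Q]
iddCQMC ⇒ iddSQMC   [C ::= S]
iddSQMC ⇒ iddiQMC   [S ::= i]
iddiQMC ⇒ iddiiMC   [Q ::= i]
iddiiMC ⇒ iddiidC   [M ::= d]
iddiidC ⇒ iddiidi   [C ::= i]

S⇒SMC⇒SMCMC⇒iMCMC⇒idCMC⇒iddCQMC⇒iddSQMC⇒iddiQMC⇒iddiiMC⇒iddiidC⇒iddiidi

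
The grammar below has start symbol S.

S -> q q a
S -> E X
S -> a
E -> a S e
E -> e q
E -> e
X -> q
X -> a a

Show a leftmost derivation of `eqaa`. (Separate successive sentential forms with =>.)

S => EX => eqX => eqaa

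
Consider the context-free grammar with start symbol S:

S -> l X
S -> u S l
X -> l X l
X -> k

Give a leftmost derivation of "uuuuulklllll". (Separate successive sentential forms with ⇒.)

S ⇒ uSl ⇒ uuSll ⇒ uuuSlll ⇒ uuuuSllll ⇒ uuuuuSlllll ⇒ uuuuulXlllll ⇒ uuuuulklllll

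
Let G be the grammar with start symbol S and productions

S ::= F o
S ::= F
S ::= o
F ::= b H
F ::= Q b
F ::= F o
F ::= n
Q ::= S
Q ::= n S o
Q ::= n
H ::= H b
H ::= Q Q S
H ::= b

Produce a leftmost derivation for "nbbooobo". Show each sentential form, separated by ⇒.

S ⇒ F   [S ::= F]
F ⇒ Fo   [F ::= F o]
Fo ⇒ Qbo   [F ::= Q b]
Qbo ⇒ nSobo   [Q ::= n S o]
nSobo ⇒ nFoobo   [S ::= F o]
nFoobo ⇒ nFooobo   [F ::= F o]
nFooobo ⇒ nbHooobo   [F ::= b H]
nbHooobo ⇒ nbbooobo   [H ::= b]

S ⇒ F ⇒ Fo ⇒ Qbo ⇒ nSobo ⇒ nFoobo ⇒ nFooobo ⇒ nbHooobo ⇒ nbbooobo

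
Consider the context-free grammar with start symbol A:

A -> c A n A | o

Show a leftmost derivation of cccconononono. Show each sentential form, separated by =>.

A=>cAnA=>ccAnAnA=>cccAnAnAnA=>ccccAnAnAnAnA=>cccconAnAnAnA=>ccccononAnAnA=>cccconononAnA=>ccccononononA=>cccconononono

A => cAnA   [A -> c A n A]
cAnA => ccAnAnA   [A -> c A n A]
ccAnAnA => cccAnAnAnA   [A -> c A n A]
cccAnAnAnA => ccccAnAnAnAnA   [A -> c A n A]
ccccAnAnAnAnA => cccconAnAnAnA   [A -> o]
cccconAnAnAnA => ccccononAnAnA   [A -> o]
ccccononAnAnA => cccconononAnA   [A -> o]
cccconononAnA => ccccononononA   [A -> o]
ccccononononA => cccconononono   [A -> o]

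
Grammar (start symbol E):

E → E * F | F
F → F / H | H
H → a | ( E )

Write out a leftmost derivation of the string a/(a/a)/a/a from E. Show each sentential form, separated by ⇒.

E⇒F⇒F/H⇒F/H/H⇒F/H/H/H⇒H/H/H/H⇒a/H/H/H⇒a/(E)/H/H⇒a/(F)/H/H⇒a/(F/H)/H/H⇒a/(H/H)/H/H⇒a/(a/H)/H/H⇒a/(a/a)/H/H⇒a/(a/a)/a/H⇒a/(a/a)/a/a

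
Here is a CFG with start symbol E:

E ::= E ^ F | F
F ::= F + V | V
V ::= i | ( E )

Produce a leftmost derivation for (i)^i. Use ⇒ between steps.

E ⇒ E^F ⇒ F^F ⇒ V^F ⇒ (E)^F ⇒ (F)^F ⇒ (V)^F ⇒ (i)^F ⇒ (i)^V ⇒ (i)^i

E ⇒ E^F   [E ::= E ^ F]
E^F ⇒ F^F   [E ::= F]
F^F ⇒ V^F   [F ::= V]
V^F ⇒ (E)^F   [V ::= ( E )]
(E)^F ⇒ (F)^F   [E ::= F]
(F)^F ⇒ (V)^F   [F ::= V]
(V)^F ⇒ (i)^F   [V ::= i]
(i)^F ⇒ (i)^V   [F ::= V]
(i)^V ⇒ (i)^i   [V ::= i]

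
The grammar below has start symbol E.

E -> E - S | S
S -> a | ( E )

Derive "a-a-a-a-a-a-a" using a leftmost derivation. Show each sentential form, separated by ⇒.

E ⇒ E-S ⇒ E-S-S ⇒ E-S-S-S ⇒ E-S-S-S-S ⇒ E-S-S-S-S-S ⇒ E-S-S-S-S-S-S ⇒ S-S-S-S-S-S-S ⇒ a-S-S-S-S-S-S ⇒ a-a-S-S-S-S-S ⇒ a-a-a-S-S-S-S ⇒ a-a-a-a-S-S-S ⇒ a-a-a-a-a-S-S ⇒ a-a-a-a-a-a-S ⇒ a-a-a-a-a-a-a

E ⇒ E-S   [E -> E - S]
E-S ⇒ E-S-S   [E -> E - S]
E-S-S ⇒ E-S-S-S   [E -> E - S]
E-S-S-S ⇒ E-S-S-S-S   [E -> E - S]
E-S-S-S-S ⇒ E-S-S-S-S-S   [E -> E - S]
E-S-S-S-S-S ⇒ E-S-S-S-S-S-S   [E -> E - S]
E-S-S-S-S-S-S ⇒ S-S-S-S-S-S-S   [E -> S]
S-S-S-S-S-S-S ⇒ a-S-S-S-S-S-S   [S -> a]
a-S-S-S-S-S-S ⇒ a-a-S-S-S-S-S   [S -> a]
a-a-S-S-S-S-S ⇒ a-a-a-S-S-S-S   [S -> a]
a-a-a-S-S-S-S ⇒ a-a-a-a-S-S-S   [S -> a]
a-a-a-a-S-S-S ⇒ a-a-a-a-a-S-S   [S -> a]
a-a-a-a-a-S-S ⇒ a-a-a-a-a-a-S   [S -> a]
a-a-a-a-a-a-S ⇒ a-a-a-a-a-a-a   [S -> a]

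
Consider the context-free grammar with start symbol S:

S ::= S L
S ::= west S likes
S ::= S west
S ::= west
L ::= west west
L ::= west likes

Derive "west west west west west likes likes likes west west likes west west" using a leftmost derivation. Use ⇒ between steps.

S ⇒ S L ⇒ S L L ⇒ S west L L ⇒ west S likes west L L ⇒ west west S likes likes west L L ⇒ west west S L likes likes west L L ⇒ west west S west L likes likes west L L ⇒ west west west west L likes likes west L L ⇒ west west west west west likes likes likes west L L ⇒ west west west west west likes likes likes west west likes L ⇒ west west west west west likes likes likes west west likes west west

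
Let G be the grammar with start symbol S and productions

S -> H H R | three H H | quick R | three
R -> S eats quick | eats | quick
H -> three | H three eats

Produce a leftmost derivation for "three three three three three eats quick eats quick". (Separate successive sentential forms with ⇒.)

S ⇒ H H R ⇒ three H R ⇒ three three R ⇒ three three S eats quick ⇒ three three H H R eats quick ⇒ three three three H R eats quick ⇒ three three three H three eats R eats quick ⇒ three three three three three eats R eats quick ⇒ three three three three three eats quick eats quick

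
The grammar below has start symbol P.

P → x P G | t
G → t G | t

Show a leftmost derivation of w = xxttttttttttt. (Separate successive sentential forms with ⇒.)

P⇒xPG⇒xxPGG⇒xxtGG⇒xxttGG⇒xxtttGG⇒xxttttGG⇒xxtttttGG⇒xxttttttGG⇒xxtttttttGG⇒xxttttttttG⇒xxtttttttttG⇒xxttttttttttG⇒xxttttttttttt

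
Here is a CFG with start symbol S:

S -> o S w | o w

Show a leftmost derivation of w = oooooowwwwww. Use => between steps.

S=>oSw=>ooSww=>oooSwww=>ooooSwwww=>oooooSwwwww=>oooooowwwwww

S => oSw   [S -> o S w]
oSw => ooSww   [S -> o S w]
ooSww => oooSwww   [S -> o S w]
oooSwww => ooooSwwww   [S -> o S w]
ooooSwwww => oooooSwwwww   [S -> o S w]
oooooSwwwww => oooooowwwwww   [S -> o w]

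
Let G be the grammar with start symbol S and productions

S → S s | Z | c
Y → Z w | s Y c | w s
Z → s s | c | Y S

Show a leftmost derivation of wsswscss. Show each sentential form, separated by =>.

S => Z => YS => wsS => wsZ => wsYS => wssYcS => wsswscS => wsswscZ => wsswscss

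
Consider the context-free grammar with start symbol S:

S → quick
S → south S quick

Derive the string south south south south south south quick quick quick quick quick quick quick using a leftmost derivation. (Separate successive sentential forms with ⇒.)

S ⇒ south S quick   [S → south S quick]
south S quick ⇒ south south S quick quick   [S → south S quick]
south south S quick quick ⇒ south south south S quick quick quick   [S → south S quick]
south south south S quick quick quick ⇒ south south south south S quick quick quick quick   [S → south S quick]
south south south south S quick quick quick quick ⇒ south south south south south S quick quick quick quick quick   [S → south S quick]
south south south south south S quick quick quick quick quick ⇒ south south south south south south S quick quick quick quick quick quick   [S → south S quick]
south south south south south south S quick quick quick quick quick quick ⇒ south south south south south south quick quick quick quick quick quick quick   [S → quick]

S ⇒ south S quick ⇒ south south S quick quick ⇒ south south south S quick quick quick ⇒ south south south south S quick quick quick quick ⇒ south south south south south S quick quick quick quick quick ⇒ south south south south south south S quick quick quick quick quick quick ⇒ south south south south south south quick quick quick quick quick quick quick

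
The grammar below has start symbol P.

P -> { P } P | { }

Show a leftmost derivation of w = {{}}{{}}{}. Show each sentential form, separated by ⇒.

P ⇒ {P}P ⇒ {{}}P ⇒ {{}}{P}P ⇒ {{}}{{}}P ⇒ {{}}{{}}{}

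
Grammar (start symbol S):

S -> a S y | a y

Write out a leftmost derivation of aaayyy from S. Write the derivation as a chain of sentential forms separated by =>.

S => aSy   [S -> a S y]
aSy => aaSyy   [S -> a S y]
aaSyy => aaayyy   [S -> a y]

S => aSy => aaSyy => aaayyy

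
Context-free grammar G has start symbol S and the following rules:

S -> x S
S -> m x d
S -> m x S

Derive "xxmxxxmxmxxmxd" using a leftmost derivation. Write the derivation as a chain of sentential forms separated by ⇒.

S ⇒ xS   [S -> x S]
xS ⇒ xxS   [S -> x S]
xxS ⇒ xxmxS   [S -> m x S]
xxmxS ⇒ xxmxxS   [S -> x S]
xxmxxS ⇒ xxmxxxS   [S -> x S]
xxmxxxS ⇒ xxmxxxmxS   [S -> m x S]
xxmxxxmxS ⇒ xxmxxxmxmxS   [S -> m x S]
xxmxxxmxmxS ⇒ xxmxxxmxmxxS   [S -> x S]
xxmxxxmxmxxS ⇒ xxmxxxmxmxxmxd   [S -> m x d]

S⇒xS⇒xxS⇒xxmxS⇒xxmxxS⇒xxmxxxS⇒xxmxxxmxS⇒xxmxxxmxmxS⇒xxmxxxmxmxxS⇒xxmxxxmxmxxmxd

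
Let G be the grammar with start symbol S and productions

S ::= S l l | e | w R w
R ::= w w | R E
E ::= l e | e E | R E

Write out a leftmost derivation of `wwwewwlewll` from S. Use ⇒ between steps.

S ⇒ Sll ⇒ wRwll ⇒ wREwll ⇒ wwwEwll ⇒ wwweEwll ⇒ wwweREwll ⇒ wwwewwEwll ⇒ wwwewwlewll

S ⇒ Sll   [S ::= S l l]
Sll ⇒ wRwll   [S ::= w R w]
wRwll ⇒ wREwll   [R ::= R E]
wREwll ⇒ wwwEwll   [R ::= w w]
wwwEwll ⇒ wwweEwll   [E ::= e E]
wwweEwll ⇒ wwweREwll   [E ::= R E]
wwweREwll ⇒ wwwewwEwll   [R ::= w w]
wwwewwEwll ⇒ wwwewwlewll   [E ::= l e]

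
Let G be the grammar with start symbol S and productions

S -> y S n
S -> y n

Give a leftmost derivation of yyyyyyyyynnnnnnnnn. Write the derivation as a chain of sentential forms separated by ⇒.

S ⇒ ySn ⇒ yySnn ⇒ yyySnnn ⇒ yyyySnnnn ⇒ yyyyySnnnnn ⇒ yyyyyySnnnnnn ⇒ yyyyyyySnnnnnnn ⇒ yyyyyyyySnnnnnnnn ⇒ yyyyyyyyynnnnnnnnn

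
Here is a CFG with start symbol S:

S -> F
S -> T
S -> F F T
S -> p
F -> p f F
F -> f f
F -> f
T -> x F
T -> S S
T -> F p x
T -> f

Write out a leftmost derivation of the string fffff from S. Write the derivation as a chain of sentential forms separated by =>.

S => FFT => ffFT => ffffT => fffff

S => FFT   [S -> F F T]
FFT => ffFT   [F -> f f]
ffFT => ffffT   [F -> f f]
ffffT => fffff   [T -> f]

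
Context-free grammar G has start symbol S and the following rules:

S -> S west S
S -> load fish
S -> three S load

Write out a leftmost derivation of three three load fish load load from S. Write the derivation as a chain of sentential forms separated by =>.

S => three S load   [S -> three S load]
three S load => three three S load load   [S -> three S load]
three three S load load => three three load fish load load   [S -> load fish]

S => three S load => three three S load load => three three load fish load load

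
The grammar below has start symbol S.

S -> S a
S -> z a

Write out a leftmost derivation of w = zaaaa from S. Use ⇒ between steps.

S ⇒ Sa ⇒ Saa ⇒ Saaa ⇒ zaaaa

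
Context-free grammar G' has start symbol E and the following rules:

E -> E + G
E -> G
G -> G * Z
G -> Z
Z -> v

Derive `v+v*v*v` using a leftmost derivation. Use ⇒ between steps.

E ⇒ E+G ⇒ G+G ⇒ Z+G ⇒ v+G ⇒ v+G*Z ⇒ v+G*Z*Z ⇒ v+Z*Z*Z ⇒ v+v*Z*Z ⇒ v+v*v*Z ⇒ v+v*v*v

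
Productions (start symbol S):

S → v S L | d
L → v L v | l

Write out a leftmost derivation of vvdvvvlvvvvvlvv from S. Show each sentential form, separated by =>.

S => vSL   [S → v S L]
vSL => vvSLL   [S → v S L]
vvSLL => vvdLL   [S → d]
vvdLL => vvdvLvL   [L → v L v]
vvdvLvL => vvdvvLvvL   [L → v L v]
vvdvvLvvL => vvdvvvLvvvL   [L → v L v]
vvdvvvLvvvL => vvdvvvlvvvL   [L → l]
vvdvvvlvvvL => vvdvvvlvvvvLv   [L → v L v]
vvdvvvlvvvvLv => vvdvvvlvvvvvLvv   [L → v L v]
vvdvvvlvvvvvLvv => vvdvvvlvvvvvlvv   [L → l]

S => vSL => vvSLL => vvdLL => vvdvLvL => vvdvvLvvL => vvdvvvLvvvL => vvdvvvlvvvL => vvdvvvlvvvvLv => vvdvvvlvvvvvLvv => vvdvvvlvvvvvlvv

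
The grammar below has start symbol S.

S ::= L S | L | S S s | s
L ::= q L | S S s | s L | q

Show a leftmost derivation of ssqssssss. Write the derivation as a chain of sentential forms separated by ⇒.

S ⇒ LS ⇒ sLS ⇒ ssLS ⇒ ssqLS ⇒ ssqSSsS ⇒ ssqSSsSsS ⇒ ssqsSsSsS ⇒ ssqsssSsS ⇒ ssqsssssS ⇒ ssqssssss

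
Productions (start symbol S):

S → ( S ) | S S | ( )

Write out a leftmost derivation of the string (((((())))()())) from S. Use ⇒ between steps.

S⇒(S)⇒((S))⇒((SS))⇒((SSS))⇒(((S)SS))⇒((((S))SS))⇒(((((S)))SS))⇒(((((())))SS))⇒(((((())))()S))⇒(((((())))()()))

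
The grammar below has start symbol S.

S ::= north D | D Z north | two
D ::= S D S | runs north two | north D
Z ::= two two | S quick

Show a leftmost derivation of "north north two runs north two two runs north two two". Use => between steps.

S => north D => north S D S => north north D D S => north north S D S D S => north north two D S D S => north north two runs north two S D S => north north two runs north two two D S => north north two runs north two two runs north two S => north north two runs north two two runs north two two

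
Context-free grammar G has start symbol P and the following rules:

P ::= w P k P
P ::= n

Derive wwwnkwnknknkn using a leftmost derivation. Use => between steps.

P => wPkP => wwPkPkP => wwwPkPkPkP => wwwnkPkPkP => wwwnkwPkPkPkP => wwwnkwnkPkPkP => wwwnkwnknkPkP => wwwnkwnknknkP => wwwnkwnknknkn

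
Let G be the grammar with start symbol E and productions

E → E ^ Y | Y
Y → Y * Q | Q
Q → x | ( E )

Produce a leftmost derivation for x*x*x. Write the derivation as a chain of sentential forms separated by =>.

E => Y   [E → Y]
Y => Y*Q   [Y → Y * Q]
Y*Q => Y*Q*Q   [Y → Y * Q]
Y*Q*Q => Q*Q*Q   [Y → Q]
Q*Q*Q => x*Q*Q   [Q → x]
x*Q*Q => x*x*Q   [Q → x]
x*x*Q => x*x*x   [Q → x]

E=>Y=>Y*Q=>Y*Q*Q=>Q*Q*Q=>x*Q*Q=>x*x*Q=>x*x*x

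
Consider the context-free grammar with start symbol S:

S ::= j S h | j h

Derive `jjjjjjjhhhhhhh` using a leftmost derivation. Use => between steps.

S=>jSh=>jjShh=>jjjShhh=>jjjjShhhh=>jjjjjShhhhh=>jjjjjjShhhhhh=>jjjjjjjhhhhhhh

S => jSh   [S ::= j S h]
jSh => jjShh   [S ::= j S h]
jjShh => jjjShhh   [S ::= j S h]
jjjShhh => jjjjShhhh   [S ::= j S h]
jjjjShhhh => jjjjjShhhhh   [S ::= j S h]
jjjjjShhhhh => jjjjjjShhhhhh   [S ::= j S h]
jjjjjjShhhhhh => jjjjjjjhhhhhhh   [S ::= j h]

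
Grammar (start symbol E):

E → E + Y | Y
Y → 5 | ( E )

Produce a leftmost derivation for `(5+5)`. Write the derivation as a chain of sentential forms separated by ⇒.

E ⇒ Y   [E → Y]
Y ⇒ (E)   [Y → ( E )]
(E) ⇒ (E+Y)   [E → E + Y]
(E+Y) ⇒ (Y+Y)   [E → Y]
(Y+Y) ⇒ (5+Y)   [Y → 5]
(5+Y) ⇒ (5+5)   [Y → 5]

E ⇒ Y ⇒ (E) ⇒ (E+Y) ⇒ (Y+Y) ⇒ (5+Y) ⇒ (5+5)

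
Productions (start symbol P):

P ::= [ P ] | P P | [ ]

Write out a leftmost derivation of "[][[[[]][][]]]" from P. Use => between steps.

P => PP => []P => [][P] => [][[P]] => [][[PP]] => [][[PPP]] => [][[[P]PP]] => [][[[[]]PP]] => [][[[[]][]P]] => [][[[[]][][]]]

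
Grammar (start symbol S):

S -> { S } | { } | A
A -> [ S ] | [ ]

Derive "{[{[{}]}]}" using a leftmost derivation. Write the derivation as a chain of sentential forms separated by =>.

S => {S} => {A} => {[S]} => {[{S}]} => {[{A}]} => {[{[S]}]} => {[{[{}]}]}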